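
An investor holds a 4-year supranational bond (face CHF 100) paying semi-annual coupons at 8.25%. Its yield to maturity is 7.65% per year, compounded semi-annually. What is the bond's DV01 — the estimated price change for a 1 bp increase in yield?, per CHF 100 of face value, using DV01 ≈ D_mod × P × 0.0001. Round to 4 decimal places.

Periodic yield y = 0.03825.
  t   CF        PV=CF/(1+0.03825)^t    t·PV
  1        4.125         3.9730         3.9730
  2        4.125         3.8267         7.6533
  3        4.125         3.6857        11.0571
  4        4.125         3.5499        14.1996
  5        4.125         3.4191        17.0956
  6        4.125         3.2932        19.7589
  7        4.125         3.1718        22.2028
  8      104.125        77.1151       616.9209
  Σ                    102.0345       712.8613
P = 102.0345; D_Mac = 6.98647 half-year periods = 3.49324 yrs; D_mod = 3.36454 yrs.
DV01 ≈ 3.36454 × 102.0345 × 0.0001 = 0.034330.

CHF 0.0343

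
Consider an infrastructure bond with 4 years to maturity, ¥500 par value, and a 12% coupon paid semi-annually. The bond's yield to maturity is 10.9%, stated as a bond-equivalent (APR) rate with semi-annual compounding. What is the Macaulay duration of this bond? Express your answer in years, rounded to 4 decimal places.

Periodic yield y = 0.0545. Discount each cash flow and weight by its period:
  t   CF        PV=CF/(1+0.0545)^t    t·PV
  1        30.00        28.4495        28.4495
  2        30.00        26.9791        53.9583
  3        30.00        25.5848        76.7543
  4        30.00        24.2625        97.0499
  5        30.00        23.0085       115.0425
  6        30.00        21.8193       130.9161
  7        30.00        20.6917       144.8416
  8       530.00       346.6596     2,773.2766
  Σ                    517.4549     3,420.2887
Price P = Σ PV = 517.4549.
Macaulay duration = Σ(t·PV) / P = 3,420.2887 / 517.4549 = 6.60983 half-year periods.
In years: 6.60983 / 2 = 3.30491 years.

3.3049 years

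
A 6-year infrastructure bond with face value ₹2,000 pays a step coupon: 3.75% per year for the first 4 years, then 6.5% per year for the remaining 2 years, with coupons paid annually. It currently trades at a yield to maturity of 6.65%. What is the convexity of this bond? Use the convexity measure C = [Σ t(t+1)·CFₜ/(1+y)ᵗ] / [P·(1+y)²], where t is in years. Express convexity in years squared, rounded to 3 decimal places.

32.305

With y = 0.0665:
  t   CF        PV=CF/(1+0.0665)^t    t·PV        t(t+1)·PV
  1        75.00        70.3235        70.3235         140.6470
  2        75.00        65.9386       131.8771         395.6314
  3        75.00        61.8271       185.4812         741.9249
  4        75.00        57.9719       231.8878       1,159.4388
  5       130.00        94.2191       471.0956       2,826.5737
  6     2,130.00     1,447.4862     8,684.9175      60,794.4222
  Σ                  1,797.7664     9,775.5827      66,058.6379
P = 1,797.7664.
Convexity = Σ t(t+1)·PV / [P·(1+y)²] = 66,058.6379 / (1,797.7664 × 1.137422) = 32.30536.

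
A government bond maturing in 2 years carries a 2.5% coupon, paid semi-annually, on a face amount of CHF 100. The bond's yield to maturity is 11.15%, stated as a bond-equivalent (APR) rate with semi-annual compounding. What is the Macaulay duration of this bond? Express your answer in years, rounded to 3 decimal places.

Periodic yield y = 0.05575. Discount each cash flow and weight by its period:
  t   CF        PV=CF/(1+0.05575)^t    t·PV
  1         1.25         1.1840         1.1840
  2         1.25         1.1215         2.2429
  3         1.25         1.0623         3.1868
  4       101.25        81.4987       325.9948
  Σ                     84.8664       332.6085
Price P = Σ PV = 84.8664.
Macaulay duration = Σ(t·PV) / P = 332.6085 / 84.8664 = 3.91920 half-year periods.
In years: 3.91920 / 2 = 1.95960 years.

1.960 years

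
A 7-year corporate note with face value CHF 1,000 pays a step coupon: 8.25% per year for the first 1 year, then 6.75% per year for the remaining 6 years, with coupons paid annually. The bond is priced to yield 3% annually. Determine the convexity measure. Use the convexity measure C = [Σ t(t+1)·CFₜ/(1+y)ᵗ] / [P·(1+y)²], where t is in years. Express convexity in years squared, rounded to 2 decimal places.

With y = 0.03:
  t   CF        PV=CF/(1+0.03)^t    t·PV        t(t+1)·PV
  1        82.50        80.0971        80.0971         160.1942
  2        67.50        63.6252       127.2504         381.7513
  3        67.50        61.7721       185.3162         741.2647
  4        67.50        59.9729       239.8915       1,199.4575
  5        67.50        58.2261       291.1305       1,746.7828
  6        67.50        56.5302       339.1811       2,374.2679
  7     1,067.50       867.9752     6,075.8263      48,606.6105
  Σ                  1,248.1987     7,338.6931      55,210.3290
P = 1,248.1987.
Convexity = Σ t(t+1)·PV / [P·(1+y)²] = 55,210.3290 / (1,248.1987 × 1.060900) = 41.69290.

41.69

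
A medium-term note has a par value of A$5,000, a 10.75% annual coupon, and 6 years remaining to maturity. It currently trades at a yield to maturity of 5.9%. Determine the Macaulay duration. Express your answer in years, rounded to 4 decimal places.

4.8588 years

Periodic yield y = 0.059. Discount each cash flow and weight by its year:
  t   CF        PV=CF/(1+0.059)^t    t·PV
  1       537.50       507.5543       507.5543
  2       537.50       479.2770       958.5539
  3       537.50       452.5750     1,357.7251
  4       537.50       427.3607     1,709.4430
  5       537.50       403.5512     2,017.7561
  6     5,537.50     3,925.8887    23,555.3320
  Σ                  6,196.2069    30,106.3644
Price P = Σ PV = 6,196.2069.
Macaulay duration = Σ(t·PV) / P = 30,106.3644 / 6,196.2069 = 4.85884 years.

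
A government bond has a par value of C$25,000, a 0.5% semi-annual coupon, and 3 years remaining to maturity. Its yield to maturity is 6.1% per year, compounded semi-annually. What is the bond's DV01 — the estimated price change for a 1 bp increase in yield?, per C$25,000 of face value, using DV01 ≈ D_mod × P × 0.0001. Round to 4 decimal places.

Periodic yield y = 0.0305.
  t   CF        PV=CF/(1+0.0305)^t    t·PV
  1        62.50        60.6502        60.6502
  2        62.50        58.8551       117.7102
  3        62.50        57.1131       171.3394
  4        62.50        55.4227       221.6910
  5        62.50        53.7824       268.9119
  6    25,062.50    20,928.4186   125,570.5116
  Σ                 21,214.2421   126,410.8143
P = 21,214.2421; D_Mac = 5.95877 half-year periods = 2.97939 yrs; D_mod = 2.89120 yrs.
DV01 ≈ 2.89120 × 21,214.2421 × 0.0001 = 6.133470.

C$6.1335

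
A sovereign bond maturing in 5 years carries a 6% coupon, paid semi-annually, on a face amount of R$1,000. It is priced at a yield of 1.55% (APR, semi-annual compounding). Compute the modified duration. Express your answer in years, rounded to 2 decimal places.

4.42 years

Periodic yield y = 0.00775. First find Macaulay duration:
  t   CF        PV=CF/(1+0.00775)^t    t·PV
  1        30.00        29.7693        29.7693
  2        30.00        29.5404        59.0807
  3        30.00        29.3132        87.9395
  4        30.00        29.0877       116.3510
  5        30.00        28.8640       144.3202
  6        30.00        28.6421       171.8524
  7        30.00        28.4218       198.9526
  8        30.00        28.2032       225.6258
  9        30.00        27.9863       251.8770
  10    1,030.00       953.4747     9,534.7466
  Σ                  1,213.3027    10,820.5152
P = 1,213.3027; Macaulay duration = 10,820.5152 / 1,213.3027 = 8.91823 half-year periods = 4.45912 years.
Modified duration = D_Mac / (1 + y) = 4.45912 / 1.00775 = 4.42482 years.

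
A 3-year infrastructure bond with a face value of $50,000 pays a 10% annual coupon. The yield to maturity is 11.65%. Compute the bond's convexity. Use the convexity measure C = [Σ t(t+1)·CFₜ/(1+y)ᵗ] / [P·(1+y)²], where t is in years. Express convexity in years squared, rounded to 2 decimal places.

8.48

With y = 0.1165:
  t   CF        PV=CF/(1+0.1165)^t    t·PV        t(t+1)·PV
  1     5,000.00     4,478.2803     4,478.2803       8,956.5607
  2     5,000.00     4,010.9990     8,021.9979      24,065.9938
  3    55,000.00    39,517.2311   118,551.6934     474,206.7738
  Σ                 48,006.5104   131,051.9717     507,229.3282
P = 48,006.5104.
Convexity = Σ t(t+1)·PV / [P·(1+y)²] = 507,229.3282 / (48,006.5104 × 1.246572) = 8.47592.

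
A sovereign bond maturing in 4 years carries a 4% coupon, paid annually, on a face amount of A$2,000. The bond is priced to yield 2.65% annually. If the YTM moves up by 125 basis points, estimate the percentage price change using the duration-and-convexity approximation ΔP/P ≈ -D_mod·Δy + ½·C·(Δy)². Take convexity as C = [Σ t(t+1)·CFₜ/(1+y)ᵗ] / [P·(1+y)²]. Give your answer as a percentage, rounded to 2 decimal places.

-4.47%

With y = 0.0265:
  t   CF        PV=CF/(1+0.0265)^t    t·PV        t(t+1)·PV
  1        80.00        77.9347        77.9347         155.8695
  2        80.00        75.9228       151.8456         455.5367
  3        80.00        73.9628       221.8883         887.5532
  4     2,080.00     1,873.3871     7,493.5483      37,467.7415
  Σ                  2,101.2073     7,945.2169      38,966.7008
P = 2,101.2073; D_Mac = 3.78126 yrs; D_mod = 3.68365 yrs; C = 17.59976.
Duration effect: -3.68365 × (+0.0125) = -0.046046
Convexity effect: 0.5 × 17.59976 × (0.0125)² = +0.0013750
ΔP/P ≈ -0.046046 + 0.0013750 = -0.044671 = -4.4671%.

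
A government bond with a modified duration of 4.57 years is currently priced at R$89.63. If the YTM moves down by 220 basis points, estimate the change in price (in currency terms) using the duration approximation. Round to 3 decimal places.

+R$9.011

Duration approximation: ΔP/P ≈ -D_mod · Δy = -4.57 × (-0.022) = +0.100540.
ΔP ≈ 89.63 × (+0.100540) = +9.0114002.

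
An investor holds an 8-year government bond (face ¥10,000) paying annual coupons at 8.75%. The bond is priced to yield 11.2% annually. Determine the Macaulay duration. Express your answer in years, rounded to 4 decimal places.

5.9298 years

Periodic yield y = 0.112. Discount each cash flow and weight by its year:
  t   CF        PV=CF/(1+0.112)^t    t·PV
  1       875.00       786.8705       786.8705
  2       875.00       707.6174     1,415.2347
  3       875.00       636.3465     1,909.0396
  4       875.00       572.2541     2,289.0164
  5       875.00       514.6170     2,573.0849
  6       875.00       462.7851     2,776.7104
  7       875.00       416.1736     2,913.2153
  8    10,875.00     4,651.4780    37,211.8237
  Σ                  8,748.1421    51,874.9955
Price P = Σ PV = 8,748.1421.
Macaulay duration = Σ(t·PV) / P = 51,874.9955 / 8,748.1421 = 5.92983 years.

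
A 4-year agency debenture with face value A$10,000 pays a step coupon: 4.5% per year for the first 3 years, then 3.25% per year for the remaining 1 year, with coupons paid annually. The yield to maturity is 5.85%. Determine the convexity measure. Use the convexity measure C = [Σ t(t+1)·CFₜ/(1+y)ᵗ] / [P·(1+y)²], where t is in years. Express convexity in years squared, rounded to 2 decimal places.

With y = 0.0585:
  t   CF        PV=CF/(1+0.0585)^t    t·PV        t(t+1)·PV
  1       450.00       425.1299       425.1299         850.2598
  2       450.00       401.6343       803.2686       2,409.8058
  3       450.00       379.4372     1,138.3117       4,553.2466
  4    10,325.00     8,224.8240    32,899.2958     164,496.4791
  Σ                  9,431.0254    35,266.0060     172,309.7912
P = 9,431.0254.
Convexity = Σ t(t+1)·PV / [P·(1+y)²] = 172,309.7912 / (9,431.0254 × 1.120422) = 16.30682.

16.31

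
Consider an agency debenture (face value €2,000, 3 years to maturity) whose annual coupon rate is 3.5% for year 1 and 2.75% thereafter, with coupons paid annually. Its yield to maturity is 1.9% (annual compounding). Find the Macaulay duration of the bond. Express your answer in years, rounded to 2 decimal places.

Periodic yield y = 0.019. Discount each cash flow and weight by its year:
  t   CF        PV=CF/(1+0.019)^t    t·PV
  1        70.00        68.6948        68.6948
  2        55.00        52.9681       105.9362
  3     2,055.00     1,942.1791     5,826.5373
  Σ                  2,063.8420     6,001.1683
Price P = Σ PV = 2,063.8420.
Macaulay duration = Σ(t·PV) / P = 6,001.1683 / 2,063.8420 = 2.90777 years.

2.91 years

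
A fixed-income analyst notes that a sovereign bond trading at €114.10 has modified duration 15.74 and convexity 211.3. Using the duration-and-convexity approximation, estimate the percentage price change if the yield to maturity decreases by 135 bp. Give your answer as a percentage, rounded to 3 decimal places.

+23.174%

Duration effect: -D_mod·Δy = -15.74 × (-0.0135) = +0.212490
Convexity effect: ½·C·(Δy)² = 0.5 × 211.3 × (-0.0135)² = +0.0192547125
ΔP/P ≈ +0.212490 + 0.0192547125 = +0.2317447125
= +23.17447125%.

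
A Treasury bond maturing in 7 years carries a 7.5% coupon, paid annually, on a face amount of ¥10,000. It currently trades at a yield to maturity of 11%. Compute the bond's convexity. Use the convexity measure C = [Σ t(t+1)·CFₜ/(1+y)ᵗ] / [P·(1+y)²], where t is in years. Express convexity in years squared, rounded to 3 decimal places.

With y = 0.11:
  t   CF        PV=CF/(1+0.11)^t    t·PV        t(t+1)·PV
  1       750.00       675.6757       675.6757       1,351.3514
  2       750.00       608.7168     1,217.4336       3,652.3009
  3       750.00       548.3935     1,645.1806       6,580.7224
  4       750.00       494.0482     1,976.1929       9,880.9646
  5       750.00       445.0885     2,225.4425      13,352.6549
  6       750.00       400.9806     2,405.8838      16,841.1863
  7    10,750.00     5,177.8279    36,244.7954     289,958.3634
  Σ                  8,350.7313    46,390.6045     341,617.5439
P = 8,350.7313.
Convexity = Σ t(t+1)·PV / [P·(1+y)²] = 341,617.5439 / (8,350.7313 × 1.232100) = 33.20242.

33.202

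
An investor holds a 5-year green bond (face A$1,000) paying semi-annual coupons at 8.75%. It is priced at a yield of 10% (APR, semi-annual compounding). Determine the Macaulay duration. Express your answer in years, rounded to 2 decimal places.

4.13 years

Periodic yield y = 0.05. Discount each cash flow and weight by its period:
  t   CF        PV=CF/(1+0.05)^t    t·PV
  1        43.75        41.6667        41.6667
  2        43.75        39.6825        79.3651
  3        43.75        37.7929       113.3787
  4        43.75        35.9932       143.9729
  5        43.75        34.2793       171.3963
  6        43.75        32.6469       195.8815
  7        43.75        31.0923       217.6462
  8        43.75        29.6117       236.8938
  9        43.75        28.2016       253.8148
  10    1,043.75       640.7720     6,407.7196
  Σ                    951.7392     7,861.7355
Price P = Σ PV = 951.7392.
Macaulay duration = Σ(t·PV) / P = 7,861.7355 / 951.7392 = 8.26039 half-year periods.
In years: 8.26039 / 2 = 4.13019 years.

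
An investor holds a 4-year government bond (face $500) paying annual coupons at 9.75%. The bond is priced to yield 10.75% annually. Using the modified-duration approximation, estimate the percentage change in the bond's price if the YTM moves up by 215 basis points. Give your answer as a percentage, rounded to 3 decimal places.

-6.774%

Periodic yield y = 0.1075. Modified duration first:
  t   CF        PV=CF/(1+0.1075)^t    t·PV
  1        48.75        44.0181        44.0181
  2        48.75        39.7454        79.4909
  3        48.75        35.8875       107.6626
  4       548.75       364.7536     1,459.0144
  Σ                    484.4046     1,690.1859
P = 484.4046; D_Mac = 3.48920 yrs; D_mod = 3.48920/(1+0.1075) = 3.15052 yrs.
ΔP/P ≈ -D_mod · Δy = -3.15052 × (+0.0215) = -0.067736 = -6.7736%.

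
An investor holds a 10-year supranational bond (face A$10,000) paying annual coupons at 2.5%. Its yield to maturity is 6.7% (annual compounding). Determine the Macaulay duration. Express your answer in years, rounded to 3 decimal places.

8.722 years

Periodic yield y = 0.067. Discount each cash flow and weight by its year:
  t   CF        PV=CF/(1+0.067)^t    t·PV
  1       250.00       234.3018       234.3018
  2       250.00       219.5893       439.1786
  3       250.00       205.8007       617.4020
  4       250.00       192.8778       771.5114
  5       250.00       180.7665       903.8324
  6       250.00       169.4156     1,016.4938
  7       250.00       158.7775     1,111.4428
  8       250.00       148.8074     1,190.4595
  9       250.00       139.4634     1,255.1706
  10   10,250.00     5,358.9496    53,589.4958
  Σ                  7,008.7497    61,129.2886
Price P = Σ PV = 7,008.7497.
Macaulay duration = Σ(t·PV) / P = 61,129.2886 / 7,008.7497 = 8.72185 years.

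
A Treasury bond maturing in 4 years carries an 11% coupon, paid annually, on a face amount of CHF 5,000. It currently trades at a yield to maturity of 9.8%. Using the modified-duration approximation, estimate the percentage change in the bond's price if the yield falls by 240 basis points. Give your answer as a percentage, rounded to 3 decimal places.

+7.551%

Periodic yield y = 0.098. Modified duration first:
  t   CF        PV=CF/(1+0.098)^t    t·PV
  1       550.00       500.9107       500.9107
  2       550.00       456.2029       912.4057
  3       550.00       415.4853     1,246.4559
  4     5,550.00     3,818.4194    15,273.6774
  Σ                  5,191.0183    17,933.4498
P = 5,191.0183; D_Mac = 3.45471 yrs; D_mod = 3.45471/(1+0.098) = 3.14636 yrs.
ΔP/P ≈ -D_mod · Δy = -3.14636 × (-0.024) = +0.075513 = +7.5513%.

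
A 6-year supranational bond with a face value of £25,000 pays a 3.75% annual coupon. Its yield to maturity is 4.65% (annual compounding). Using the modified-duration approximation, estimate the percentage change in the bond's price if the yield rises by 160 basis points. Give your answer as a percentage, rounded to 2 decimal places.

Periodic yield y = 0.0465. Modified duration first:
  t   CF        PV=CF/(1+0.0465)^t    t·PV
  1       937.50       895.8433       895.8433
  2       937.50       856.0375     1,712.0751
  3       937.50       818.0005     2,454.0016
  4       937.50       781.6536     3,126.6145
  5       937.50       746.9218     3,734.6088
  6    25,937.50    19,746.6177   118,479.7062
  Σ                 23,845.0744   130,402.8494
P = 23,845.0744; D_Mac = 5.46875 yrs; D_mod = 5.46875/(1+0.0465) = 5.22576 yrs.
ΔP/P ≈ -D_mod · Δy = -5.22576 × (+0.016) = -0.083612 = -8.3612%.

-8.36%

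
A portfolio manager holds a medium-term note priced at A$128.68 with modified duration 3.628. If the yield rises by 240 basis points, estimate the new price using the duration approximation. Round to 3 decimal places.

A$117.476

Duration approximation: ΔP/P ≈ -D_mod · Δy = -3.628 × (+0.024) = -0.087072.
New price ≈ 128.68 × (1 - 0.087072) = 117.47557504.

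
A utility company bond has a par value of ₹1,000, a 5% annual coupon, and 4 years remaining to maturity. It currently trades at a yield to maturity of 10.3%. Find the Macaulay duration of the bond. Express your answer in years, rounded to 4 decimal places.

Periodic yield y = 0.103. Discount each cash flow and weight by its year:
  t   CF        PV=CF/(1+0.103)^t    t·PV
  1        50.00        45.3309        45.3309
  2        50.00        41.0978        82.1957
  3        50.00        37.2601       111.7802
  4     1,050.00       709.3936     2,837.5743
  Σ                    833.0824     3,076.8810
Price P = Σ PV = 833.0824.
Macaulay duration = Σ(t·PV) / P = 3,076.8810 / 833.0824 = 3.69337 years.

3.6934 years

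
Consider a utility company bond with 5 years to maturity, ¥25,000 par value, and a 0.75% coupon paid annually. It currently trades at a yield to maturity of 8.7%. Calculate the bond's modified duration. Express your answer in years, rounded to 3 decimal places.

4.515 years

Periodic yield y = 0.087. First find Macaulay duration:
  t   CF        PV=CF/(1+0.087)^t    t·PV
  1       187.50       172.4931       172.4931
  2       187.50       158.6873       317.3746
  3       187.50       145.9865       437.9594
  4       187.50       134.3022       537.2088
  5    25,187.50    16,597.2961    82,986.4807
  Σ                 17,208.7652    84,451.5166
P = 17,208.7652; Macaulay duration = 84,451.5166 / 17,208.7652 = 4.90747 years.
Modified duration = D_Mac / (1 + y) = 4.90747 / 1.087 = 4.51469 years.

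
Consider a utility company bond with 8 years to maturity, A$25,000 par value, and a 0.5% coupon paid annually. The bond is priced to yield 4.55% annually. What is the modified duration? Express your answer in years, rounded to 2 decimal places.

Periodic yield y = 0.0455. First find Macaulay duration:
  t   CF        PV=CF/(1+0.0455)^t    t·PV
  1       125.00       119.5600       119.5600
  2       125.00       114.3568       228.7136
  3       125.00       109.3800       328.1400
  4       125.00       104.6198       418.4792
  5       125.00       100.0668       500.3338
  6       125.00        95.7119       574.2712
  7       125.00        91.5465       640.8255
  8    25,125.00    17,600.0448   140,800.3584
  Σ                 18,335.2865   143,610.6816
P = 18,335.2865; Macaulay duration = 143,610.6816 / 18,335.2865 = 7.83248 years.
Modified duration = D_Mac / (1 + y) = 7.83248 / 1.0455 = 7.49161 years.

7.49 years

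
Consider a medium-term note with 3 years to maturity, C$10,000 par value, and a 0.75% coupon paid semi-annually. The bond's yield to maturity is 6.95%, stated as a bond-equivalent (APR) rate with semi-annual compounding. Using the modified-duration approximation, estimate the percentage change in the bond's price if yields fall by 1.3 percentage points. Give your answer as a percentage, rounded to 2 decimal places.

Periodic yield y = 0.03475. Modified duration first:
  t   CF        PV=CF/(1+0.03475)^t    t·PV
  1        37.50        36.2406        36.2406
  2        37.50        35.0236        70.0471
  3        37.50        33.8474       101.5421
  4        37.50        32.7107       130.8427
  5        37.50        31.6122       158.0608
  6    10,037.50     8,177.3568    49,064.1408
  Σ                  8,346.7912    49,560.8742
P = 8,346.7912; D_Mac = 5.93772 half-year periods = 2.96886 yrs; D_mod = 2.96886/(1+0.03475) = 2.86915 yrs.
ΔP/P ≈ -D_mod · Δy = -2.86915 × (-0.013) = +0.037299 = +3.7299%.

+3.73%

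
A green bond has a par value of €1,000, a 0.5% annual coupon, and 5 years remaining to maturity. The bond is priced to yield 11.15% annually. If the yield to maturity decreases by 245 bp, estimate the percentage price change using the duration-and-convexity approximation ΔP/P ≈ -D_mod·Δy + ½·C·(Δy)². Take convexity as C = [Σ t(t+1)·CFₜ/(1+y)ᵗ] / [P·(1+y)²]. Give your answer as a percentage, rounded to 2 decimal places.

With y = 0.1115:
  t   CF        PV=CF/(1+0.1115)^t    t·PV        t(t+1)·PV
  1         5.00         4.4984         4.4984           8.9969
  2         5.00         4.0472         8.0943          24.2830
  3         5.00         3.6412        10.9235          43.6941
  4         5.00         3.2759        13.1036          65.5182
  5     1,005.00       592.4050     2,962.0251      17,772.1505
  Σ                    607.8677     2,998.6450      17,914.6426
P = 607.8677; D_Mac = 4.93306 yrs; D_mod = 4.43820 yrs; C = 23.85504.
Duration effect: -4.43820 × (-0.0245) = +0.108736
Convexity effect: 0.5 × 23.85504 × (-0.0245)² = +0.0071595
ΔP/P ≈ +0.108736 + 0.0071595 = +0.115895 = +11.5895%.

+11.59%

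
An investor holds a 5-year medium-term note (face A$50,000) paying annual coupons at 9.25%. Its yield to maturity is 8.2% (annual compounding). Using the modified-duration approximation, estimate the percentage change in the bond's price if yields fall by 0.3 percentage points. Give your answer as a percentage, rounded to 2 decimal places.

Periodic yield y = 0.082. Modified duration first:
  t   CF        PV=CF/(1+0.082)^t    t·PV
  1     4,625.00     4,274.4917     4,274.4917
  2     4,625.00     3,950.5468     7,901.0937
  3     4,625.00     3,651.1523    10,953.4570
  4     4,625.00     3,374.4476    13,497.7906
  5    54,625.00    36,834.5311   184,172.6557
  Σ                 52,085.1696   220,799.4887
P = 52,085.1696; D_Mac = 4.23920 yrs; D_mod = 4.23920/(1+0.082) = 3.91793 yrs.
ΔP/P ≈ -D_mod · Δy = -3.91793 × (-0.003) = +0.011754 = +1.1754%.

+1.18%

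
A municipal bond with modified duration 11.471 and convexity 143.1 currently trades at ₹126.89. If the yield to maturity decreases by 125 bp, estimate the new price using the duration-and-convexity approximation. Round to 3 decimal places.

Duration effect: -D_mod·Δy = -11.471 × (-0.0125) = +0.1433875
Convexity effect: ½·C·(Δy)² = 0.5 × 143.1 × (-0.0125)² = +0.0111796875
ΔP/P ≈ +0.1433875 + 0.0111796875 = +0.1545671875
New price ≈ 126.89 × (1 + 0.1545671875) = 146.503030421875.

₹146.503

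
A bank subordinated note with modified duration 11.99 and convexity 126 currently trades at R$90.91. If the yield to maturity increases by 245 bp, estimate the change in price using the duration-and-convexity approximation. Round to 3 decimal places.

-R$23.267

Duration effect: -D_mod·Δy = -11.99 × (+0.0245) = -0.293755
Convexity effect: ½·C·(Δy)² = 0.5 × 126 × (0.0245)² = +0.03781575
ΔP/P ≈ -0.293755 + 0.03781575 = -0.25593925
ΔP ≈ 90.91 × (-0.25593925) = -23.2674372175.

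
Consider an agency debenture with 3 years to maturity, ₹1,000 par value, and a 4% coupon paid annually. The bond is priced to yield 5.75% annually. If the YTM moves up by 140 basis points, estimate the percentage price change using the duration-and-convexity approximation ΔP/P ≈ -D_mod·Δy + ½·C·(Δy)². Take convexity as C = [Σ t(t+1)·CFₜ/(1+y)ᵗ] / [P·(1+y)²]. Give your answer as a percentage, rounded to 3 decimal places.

With y = 0.0575:
  t   CF        PV=CF/(1+0.0575)^t    t·PV        t(t+1)·PV
  1        40.00        37.8251        37.8251          75.6501
  2        40.00        35.7684        71.5368         214.6103
  3     1,040.00       879.4116     2,638.2349      10,552.9397
  Σ                    953.0051     2,747.5967      10,843.2001
P = 953.0051; D_Mac = 2.88309 yrs; D_mod = 2.72632 yrs; C = 10.17423.
Duration effect: -2.72632 × (+0.014) = -0.038169
Convexity effect: 0.5 × 10.17423 × (0.014)² = +0.0009971
ΔP/P ≈ -0.038169 + 0.0009971 = -0.037171 = -3.7171%.

-3.717%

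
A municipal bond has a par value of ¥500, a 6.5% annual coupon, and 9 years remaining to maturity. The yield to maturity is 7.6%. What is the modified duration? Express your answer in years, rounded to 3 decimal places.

6.514 years

Periodic yield y = 0.076. First find Macaulay duration:
  t   CF        PV=CF/(1+0.076)^t    t·PV
  1        32.50        30.2045        30.2045
  2        32.50        28.0711        56.1421
  3        32.50        26.0883        78.2650
  4        32.50        24.2457        96.9827
  5        32.50        22.5332       112.6658
  6        32.50        20.9416       125.6496
  7        32.50        19.4624       136.2371
  8        32.50        18.0878       144.7022
  9       532.50       275.4287     2,478.8582
  Σ                    465.0632     3,259.7072
P = 465.0632; Macaulay duration = 3,259.7072 / 465.0632 = 7.00917 years.
Modified duration = D_Mac / (1 + y) = 7.00917 / 1.076 = 6.51410 years.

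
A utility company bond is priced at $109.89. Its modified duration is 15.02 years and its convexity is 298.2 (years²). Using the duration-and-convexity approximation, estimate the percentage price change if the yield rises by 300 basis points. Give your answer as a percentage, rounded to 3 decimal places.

Duration effect: -D_mod·Δy = -15.02 × (+0.03) = -0.450600
Convexity effect: ½·C·(Δy)² = 0.5 × 298.2 × (0.03)² = +0.1341900
ΔP/P ≈ -0.450600 + 0.1341900 = -0.316410
= -31.6410%.

-31.641%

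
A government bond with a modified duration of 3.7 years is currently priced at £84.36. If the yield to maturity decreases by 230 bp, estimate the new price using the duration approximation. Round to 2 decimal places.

Duration approximation: ΔP/P ≈ -D_mod · Δy = -3.7 × (-0.023) = +0.085100.
New price ≈ 84.36 × (1 + 0.085100) = 91.539036.

£91.54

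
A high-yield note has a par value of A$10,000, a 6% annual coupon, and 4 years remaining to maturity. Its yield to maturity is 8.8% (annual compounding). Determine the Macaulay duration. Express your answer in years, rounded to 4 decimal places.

Periodic yield y = 0.088. Discount each cash flow and weight by its year:
  t   CF        PV=CF/(1+0.088)^t    t·PV
  1       600.00       551.4706       551.4706
  2       600.00       506.8663     1,013.7327
  3       600.00       465.8698     1,397.6094
  4    10,600.00     7,564.6752    30,258.7007
  Σ                  9,088.8819    33,221.5134
Price P = Σ PV = 9,088.8819.
Macaulay duration = Σ(t·PV) / P = 33,221.5134 / 9,088.8819 = 3.65518 years.

3.6552 years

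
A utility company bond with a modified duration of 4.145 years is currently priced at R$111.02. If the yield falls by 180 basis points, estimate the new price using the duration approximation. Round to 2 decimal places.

R$119.30

Duration approximation: ΔP/P ≈ -D_mod · Δy = -4.145 × (-0.018) = +0.074610.
New price ≈ 111.02 × (1 + 0.074610) = 119.3032022.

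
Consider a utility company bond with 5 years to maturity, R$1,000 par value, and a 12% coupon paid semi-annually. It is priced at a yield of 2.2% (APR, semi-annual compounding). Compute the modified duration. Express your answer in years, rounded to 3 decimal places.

4.068 years

Periodic yield y = 0.011. First find Macaulay duration:
  t   CF        PV=CF/(1+0.011)^t    t·PV
  1        60.00        59.3472        59.3472
  2        60.00        58.7015       117.4029
  3        60.00        58.0628       174.1883
  4        60.00        57.4310       229.7241
  5        60.00        56.8062       284.0308
  6        60.00        56.1881       337.1286
  7        60.00        55.5768       389.0373
  8        60.00        54.9721       439.7765
  9        60.00        54.3739       489.3655
  10    1,060.00       950.1547     9,501.5467
  Σ                  1,461.6141    12,021.5480
P = 1,461.6141; Macaulay duration = 12,021.5480 / 1,461.6141 = 8.22484 half-year periods = 4.11242 years.
Modified duration = D_Mac / (1 + y) = 4.11242 / 1.011 = 4.06768 years.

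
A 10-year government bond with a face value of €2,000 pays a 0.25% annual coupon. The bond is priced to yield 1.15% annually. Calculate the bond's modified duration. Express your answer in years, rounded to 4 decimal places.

9.7698 years

Periodic yield y = 0.0115. First find Macaulay duration:
  t   CF        PV=CF/(1+0.0115)^t    t·PV
  1         5.00         4.9432         4.9432
  2         5.00         4.8870         9.7739
  3         5.00         4.8314        14.4942
  4         5.00         4.7765        19.1059
  5         5.00         4.7222        23.6108
  6         5.00         4.6685        28.0108
  7         5.00         4.6154        32.3078
  8         5.00         4.5629        36.5034
  9         5.00         4.5110        40.5994
  10    2,005.00     1,788.3623    17,883.6230
  Σ                  1,830.8803    18,092.9722
P = 1,830.8803; Macaulay duration = 18,092.9722 / 1,830.8803 = 9.88212 years.
Modified duration = D_Mac / (1 + y) = 9.88212 / 1.0115 = 9.76976 years.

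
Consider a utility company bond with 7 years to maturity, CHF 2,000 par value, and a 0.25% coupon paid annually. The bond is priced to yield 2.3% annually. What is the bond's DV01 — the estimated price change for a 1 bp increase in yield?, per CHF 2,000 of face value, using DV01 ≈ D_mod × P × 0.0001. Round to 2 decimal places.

CHF 1.18

Periodic yield y = 0.023.
  t   CF        PV=CF/(1+0.023)^t    t·PV
  1         5.00         4.8876         4.8876
  2         5.00         4.7777         9.5554
  3         5.00         4.6703        14.0108
  4         5.00         4.5653        18.2611
  5         5.00         4.4626        22.3132
  6         5.00         4.3623        26.1738
  7     2,005.00     1,709.9560    11,969.6922
  Σ                  1,737.6818    12,064.8941
P = 1,737.6818; D_Mac = 6.94310 yrs; D_mod = 6.78700 yrs.
DV01 ≈ 6.78700 × 1,737.6818 × 0.0001 = 1.179364.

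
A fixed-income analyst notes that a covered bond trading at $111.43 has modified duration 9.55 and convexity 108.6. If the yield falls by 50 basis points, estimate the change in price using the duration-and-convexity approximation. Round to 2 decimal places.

+$5.47

Duration effect: -D_mod·Δy = -9.55 × (-0.005) = +0.047750
Convexity effect: ½·C·(Δy)² = 0.5 × 108.6 × (-0.005)² = +0.0013575
ΔP/P ≈ +0.047750 + 0.0013575 = +0.0491075
ΔP ≈ 111.43 × (+0.0491075) = +5.472048725.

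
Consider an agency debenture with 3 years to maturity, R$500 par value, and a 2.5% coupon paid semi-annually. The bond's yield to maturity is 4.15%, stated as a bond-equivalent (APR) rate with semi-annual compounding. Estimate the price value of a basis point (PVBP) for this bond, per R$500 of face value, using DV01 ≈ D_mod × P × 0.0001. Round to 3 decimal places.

R$0.136

Periodic yield y = 0.02075.
  t   CF        PV=CF/(1+0.02075)^t    t·PV
  1         6.25         6.1229         6.1229
  2         6.25         5.9985        11.9970
  3         6.25         5.8765        17.6296
  4         6.25         5.7571        23.0283
  5         6.25         5.6401        28.2003
  6       506.25       447.5574     2,685.3442
  Σ                    476.9525     2,772.3223
P = 476.9525; D_Mac = 5.81258 half-year periods = 2.90629 yrs; D_mod = 2.84721 yrs.
DV01 ≈ 2.84721 × 476.9525 × 0.0001 = 0.135798.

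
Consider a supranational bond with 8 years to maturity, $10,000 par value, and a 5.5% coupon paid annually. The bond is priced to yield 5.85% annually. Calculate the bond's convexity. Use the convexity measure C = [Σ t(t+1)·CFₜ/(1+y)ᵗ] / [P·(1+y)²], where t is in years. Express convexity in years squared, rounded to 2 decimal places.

50.17

With y = 0.0585:
  t   CF        PV=CF/(1+0.0585)^t    t·PV        t(t+1)·PV
  1       550.00       519.6032       519.6032       1,039.2064
  2       550.00       490.8864       981.7727       2,945.3182
  3       550.00       463.7566     1,391.2698       5,565.0792
  4       550.00       438.1262     1,752.5049       8,762.5243
  5       550.00       413.9123     2,069.5617      12,417.3703
  6       550.00       391.0367     2,346.2202      16,423.5413
  7       550.00       369.4253     2,585.9772      20,687.8177
  8    10,550.00     6,694.6143    53,556.9144     482,012.2295
  Σ                  9,781.3610    65,203.8241     549,853.0868
P = 9,781.3610.
Convexity = Σ t(t+1)·PV / [P·(1+y)²] = 549,853.0868 / (9,781.3610 × 1.120422) = 50.17249.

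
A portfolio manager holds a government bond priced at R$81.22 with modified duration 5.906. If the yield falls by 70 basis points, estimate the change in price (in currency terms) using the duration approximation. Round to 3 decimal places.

+R$3.358

Duration approximation: ΔP/P ≈ -D_mod · Δy = -5.906 × (-0.007) = +0.041342.
ΔP ≈ 81.22 × (+0.041342) = +3.35779724.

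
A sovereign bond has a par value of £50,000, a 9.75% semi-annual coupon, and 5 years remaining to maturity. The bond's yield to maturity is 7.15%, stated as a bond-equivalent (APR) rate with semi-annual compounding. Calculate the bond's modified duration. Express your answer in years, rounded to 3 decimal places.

3.984 years

Periodic yield y = 0.03575. First find Macaulay duration:
  t   CF        PV=CF/(1+0.03575)^t    t·PV
  1     2,437.50     2,353.3671     2,353.3671
  2     2,437.50     2,272.1382     4,544.2764
  3     2,437.50     2,193.7129     6,581.1388
  4     2,437.50     2,117.9946     8,471.9786
  5     2,437.50     2,044.8898    10,224.4491
  6     2,437.50     1,974.3083    11,845.8498
  7     2,437.50     1,906.1630    13,343.1409
  8     2,437.50     1,840.3698    14,722.9581
  9     2,437.50     1,776.8475    15,991.6272
  10   52,437.50    36,905.6245   369,056.2448
  Σ                 55,385.4157   457,135.0308
P = 55,385.4157; Macaulay duration = 457,135.0308 / 55,385.4157 = 8.25371 half-year periods = 4.12685 years.
Modified duration = D_Mac / (1 + y) = 4.12685 / 1.03575 = 3.98441 years.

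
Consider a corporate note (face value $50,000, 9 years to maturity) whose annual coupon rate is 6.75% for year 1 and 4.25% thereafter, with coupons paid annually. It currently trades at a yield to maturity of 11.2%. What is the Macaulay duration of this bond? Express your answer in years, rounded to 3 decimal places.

Periodic yield y = 0.112. Discount each cash flow and weight by its year:
  t   CF        PV=CF/(1+0.112)^t    t·PV
  1     3,375.00     3,035.0719     3,035.0719
  2     2,125.00     1,718.4993     3,436.9986
  3     2,125.00     1,545.4130     4,636.2391
  4     2,125.00     1,389.7599     5,559.0397
  5     2,125.00     1,249.7841     6,248.9205
  6     2,125.00     1,123.9066     6,743.4394
  7     2,125.00     1,010.7073     7,074.9514
  8     2,125.00       908.9095     7,271.2759
  9    52,125.00    20,049.4740   180,445.2658
  Σ                 32,031.5257   224,451.2025
Price P = Σ PV = 32,031.5257.
Macaulay duration = Σ(t·PV) / P = 224,451.2025 / 32,031.5257 = 7.00720 years.

7.007 years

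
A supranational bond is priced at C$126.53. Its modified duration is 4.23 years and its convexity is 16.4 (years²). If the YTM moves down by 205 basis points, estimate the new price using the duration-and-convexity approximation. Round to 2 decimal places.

C$137.94

Duration effect: -D_mod·Δy = -4.23 × (-0.0205) = +0.086715
Convexity effect: ½·C·(Δy)² = 0.5 × 16.4 × (-0.0205)² = +0.00344605
ΔP/P ≈ +0.086715 + 0.00344605 = +0.09016105
New price ≈ 126.53 × (1 + 0.09016105) = 137.9380776565.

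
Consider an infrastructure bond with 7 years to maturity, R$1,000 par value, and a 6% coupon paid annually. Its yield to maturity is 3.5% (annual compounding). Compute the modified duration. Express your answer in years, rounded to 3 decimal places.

Periodic yield y = 0.035. First find Macaulay duration:
  t   CF        PV=CF/(1+0.035)^t    t·PV
  1        60.00        57.9710        57.9710
  2        60.00        56.0106       112.0213
  3        60.00        54.1166       162.3497
  4        60.00        52.2865       209.1461
  5        60.00        50.5184       252.5920
  6        60.00        48.8100       292.8602
  7     1,060.00       833.1504     5,832.0529
  Σ                  1,152.8636     6,918.9932
P = 1,152.8636; Macaulay duration = 6,918.9932 / 1,152.8636 = 6.00157 years.
Modified duration = D_Mac / (1 + y) = 6.00157 / 1.035 = 5.79862 years.

5.799 years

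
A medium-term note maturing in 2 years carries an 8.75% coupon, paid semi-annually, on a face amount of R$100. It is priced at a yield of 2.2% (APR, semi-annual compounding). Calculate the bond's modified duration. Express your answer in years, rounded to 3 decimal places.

1.865 years

Periodic yield y = 0.011. First find Macaulay duration:
  t   CF        PV=CF/(1+0.011)^t    t·PV
  1        4.375         4.3274         4.3274
  2        4.375         4.2803         8.5606
  3        4.375         4.2337        12.7012
  4      104.375        99.9061       399.6243
  Σ                    112.7475       425.2135
P = 112.7475; Macaulay duration = 425.2135 / 112.7475 = 3.77138 half-year periods = 1.88569 years.
Modified duration = D_Mac / (1 + y) = 1.88569 / 1.011 = 1.86517 years.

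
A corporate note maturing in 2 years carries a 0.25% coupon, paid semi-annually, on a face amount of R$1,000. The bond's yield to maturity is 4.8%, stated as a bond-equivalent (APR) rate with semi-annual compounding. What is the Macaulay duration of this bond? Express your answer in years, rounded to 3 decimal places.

Periodic yield y = 0.024. Discount each cash flow and weight by its period:
  t   CF        PV=CF/(1+0.024)^t    t·PV
  1         1.25         1.2207         1.2207
  2         1.25         1.1921         2.3842
  3         1.25         1.1642         3.4925
  4     1,001.25       910.6316     3,642.5263
  Σ                    914.2085     3,649.6236
Price P = Σ PV = 914.2085.
Macaulay duration = Σ(t·PV) / P = 3,649.6236 / 914.2085 = 3.99211 half-year periods.
In years: 3.99211 / 2 = 1.99606 years.

1.996 years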